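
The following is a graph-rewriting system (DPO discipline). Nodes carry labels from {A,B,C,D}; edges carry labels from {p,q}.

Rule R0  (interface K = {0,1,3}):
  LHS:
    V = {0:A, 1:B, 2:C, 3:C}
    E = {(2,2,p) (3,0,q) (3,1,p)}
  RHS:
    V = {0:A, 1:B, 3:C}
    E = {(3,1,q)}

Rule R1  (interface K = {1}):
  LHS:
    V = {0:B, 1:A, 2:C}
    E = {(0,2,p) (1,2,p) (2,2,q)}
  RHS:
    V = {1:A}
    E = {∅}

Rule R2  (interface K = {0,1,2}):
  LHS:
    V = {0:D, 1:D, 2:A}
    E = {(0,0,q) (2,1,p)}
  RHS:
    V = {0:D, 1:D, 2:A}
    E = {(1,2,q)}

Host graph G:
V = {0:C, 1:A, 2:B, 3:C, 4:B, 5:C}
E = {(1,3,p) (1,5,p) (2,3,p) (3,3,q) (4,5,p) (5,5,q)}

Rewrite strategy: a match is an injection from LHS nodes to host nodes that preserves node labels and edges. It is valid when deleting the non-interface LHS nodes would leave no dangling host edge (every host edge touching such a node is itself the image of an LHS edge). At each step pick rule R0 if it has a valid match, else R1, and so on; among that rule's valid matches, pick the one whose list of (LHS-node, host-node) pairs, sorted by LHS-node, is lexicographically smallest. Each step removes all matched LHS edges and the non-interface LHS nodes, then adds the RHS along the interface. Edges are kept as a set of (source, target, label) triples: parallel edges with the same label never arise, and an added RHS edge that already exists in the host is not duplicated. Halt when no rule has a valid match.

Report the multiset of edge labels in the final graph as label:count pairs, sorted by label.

Answer: (no edges)

Derivation:
[0] host  ⇒  6 nodes, 6 edges  {1-p->3 1-p->5 2-p->3 3-q->3 4-p->5 5-q->5}
[1] R1 @ {0↦2, 1↦1, 2↦3}  ⇒  4 nodes, 3 edges  {1-p->5 4-p->5 5-q->5}
[2] R1 @ {0↦4, 1↦1, 2↦5}  ⇒  2 nodes, 0 edges  {∅}
final graph: no rule applies after step 2
NF edges: []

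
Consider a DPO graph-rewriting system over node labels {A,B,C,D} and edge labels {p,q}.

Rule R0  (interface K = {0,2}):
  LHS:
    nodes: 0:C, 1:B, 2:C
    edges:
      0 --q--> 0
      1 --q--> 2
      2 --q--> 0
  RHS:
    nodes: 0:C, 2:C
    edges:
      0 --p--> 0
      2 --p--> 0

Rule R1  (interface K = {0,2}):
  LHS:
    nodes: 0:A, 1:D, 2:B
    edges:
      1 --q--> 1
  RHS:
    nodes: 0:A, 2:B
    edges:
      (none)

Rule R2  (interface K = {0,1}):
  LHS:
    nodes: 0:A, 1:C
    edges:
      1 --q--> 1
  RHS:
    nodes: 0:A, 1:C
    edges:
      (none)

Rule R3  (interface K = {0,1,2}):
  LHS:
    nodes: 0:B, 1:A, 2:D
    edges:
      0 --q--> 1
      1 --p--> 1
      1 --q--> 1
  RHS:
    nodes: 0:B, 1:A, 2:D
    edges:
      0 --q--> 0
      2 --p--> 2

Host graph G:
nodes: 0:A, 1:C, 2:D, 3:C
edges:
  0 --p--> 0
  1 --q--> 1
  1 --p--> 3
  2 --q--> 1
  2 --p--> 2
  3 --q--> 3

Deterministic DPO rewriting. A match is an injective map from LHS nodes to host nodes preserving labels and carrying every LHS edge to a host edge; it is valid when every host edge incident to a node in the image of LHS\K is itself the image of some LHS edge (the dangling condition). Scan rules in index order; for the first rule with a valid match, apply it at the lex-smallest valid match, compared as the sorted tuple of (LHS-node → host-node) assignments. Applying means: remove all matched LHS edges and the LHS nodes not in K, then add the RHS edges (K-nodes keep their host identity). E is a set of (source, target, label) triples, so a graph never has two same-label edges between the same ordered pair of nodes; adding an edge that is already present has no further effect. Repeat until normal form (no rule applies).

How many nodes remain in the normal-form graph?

Answer: 4

Derivation:
start.  V:4 E:6  edges: 0-p->0 1-q->1 1-p->3 2-q->1 2-p->2 3-q->3
1. fire R2 via {0↦0, 1↦1}  →  V:4 E:5  edges: 0-p->0 1-p->3 2-q->1 2-p->2 3-q->3
2. fire R2 via {0↦0, 1↦3}  →  V:4 E:4  edges: 0-p->0 1-p->3 2-q->1 2-p->2
normal form: no rule applies after step 2
NF nodes: {0:A, 1:C, 2:D, 3:C}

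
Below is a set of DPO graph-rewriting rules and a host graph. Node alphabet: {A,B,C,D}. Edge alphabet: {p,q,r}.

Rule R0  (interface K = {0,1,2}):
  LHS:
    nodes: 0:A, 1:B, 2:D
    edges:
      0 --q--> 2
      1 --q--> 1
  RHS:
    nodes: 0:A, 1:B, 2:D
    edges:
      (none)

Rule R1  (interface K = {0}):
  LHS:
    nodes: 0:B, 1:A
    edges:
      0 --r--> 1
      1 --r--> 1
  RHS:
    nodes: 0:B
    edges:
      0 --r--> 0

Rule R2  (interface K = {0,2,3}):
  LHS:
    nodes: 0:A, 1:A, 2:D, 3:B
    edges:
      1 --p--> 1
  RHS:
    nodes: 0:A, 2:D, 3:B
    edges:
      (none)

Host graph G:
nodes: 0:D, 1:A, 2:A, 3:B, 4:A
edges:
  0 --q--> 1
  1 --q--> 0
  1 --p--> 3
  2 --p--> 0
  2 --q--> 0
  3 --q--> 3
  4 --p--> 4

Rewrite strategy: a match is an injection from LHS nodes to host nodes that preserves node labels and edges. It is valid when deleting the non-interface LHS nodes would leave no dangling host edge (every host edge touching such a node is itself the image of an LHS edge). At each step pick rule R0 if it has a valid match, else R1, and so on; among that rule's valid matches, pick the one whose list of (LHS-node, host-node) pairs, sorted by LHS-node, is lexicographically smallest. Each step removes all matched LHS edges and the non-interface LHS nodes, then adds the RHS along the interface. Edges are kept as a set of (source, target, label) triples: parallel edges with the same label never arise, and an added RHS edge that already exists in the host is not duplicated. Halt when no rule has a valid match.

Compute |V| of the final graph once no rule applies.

[0] host  ⇒  5 nodes, 7 edges  {0-q->1 1-q->0 1-p->3 2-p->0 2-q->0 3-q->3 4-p->4}
[1] R0 @ {0↦1, 1↦3, 2↦0}  ⇒  5 nodes, 5 edges  {0-q->1 1-p->3 2-p->0 2-q->0 4-p->4}
[2] R2 @ {0↦1, 1↦4, 2↦0, 3↦3}  ⇒  4 nodes, 4 edges  {0-q->1 1-p->3 2-p->0 2-q->0}
normal form: no rule applies after step 2
NF nodes: {0:D, 1:A, 2:A, 3:B}

Answer: 4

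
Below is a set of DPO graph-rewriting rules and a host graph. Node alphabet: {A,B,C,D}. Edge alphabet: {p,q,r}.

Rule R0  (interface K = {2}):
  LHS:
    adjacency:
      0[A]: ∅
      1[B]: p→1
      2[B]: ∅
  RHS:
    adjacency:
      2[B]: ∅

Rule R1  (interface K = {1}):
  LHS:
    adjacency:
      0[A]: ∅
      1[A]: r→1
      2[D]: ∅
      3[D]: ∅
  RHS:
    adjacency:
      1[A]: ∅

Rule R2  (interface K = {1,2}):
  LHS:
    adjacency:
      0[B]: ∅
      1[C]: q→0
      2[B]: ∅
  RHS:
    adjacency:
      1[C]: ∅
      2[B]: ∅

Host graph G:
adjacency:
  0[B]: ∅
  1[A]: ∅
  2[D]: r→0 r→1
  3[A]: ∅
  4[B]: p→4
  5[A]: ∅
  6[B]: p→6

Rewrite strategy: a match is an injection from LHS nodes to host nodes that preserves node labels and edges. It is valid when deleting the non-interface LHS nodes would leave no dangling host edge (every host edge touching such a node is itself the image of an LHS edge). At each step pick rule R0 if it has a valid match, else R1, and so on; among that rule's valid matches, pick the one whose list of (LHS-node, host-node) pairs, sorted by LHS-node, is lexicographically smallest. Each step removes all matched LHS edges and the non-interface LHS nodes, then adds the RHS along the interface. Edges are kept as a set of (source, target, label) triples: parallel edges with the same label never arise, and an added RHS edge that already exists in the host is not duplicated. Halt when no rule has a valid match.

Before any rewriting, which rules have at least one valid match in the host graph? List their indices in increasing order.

R0: 8 valid matches — {0↦3, 1↦4, 2↦0}, {0↦3, 1↦4, 2↦6}, {0↦3, 1↦6, 2↦0} (+5 more)
R1: no valid match — LHS pattern not found
R2: no valid match — LHS pattern not found

Answer: [R0]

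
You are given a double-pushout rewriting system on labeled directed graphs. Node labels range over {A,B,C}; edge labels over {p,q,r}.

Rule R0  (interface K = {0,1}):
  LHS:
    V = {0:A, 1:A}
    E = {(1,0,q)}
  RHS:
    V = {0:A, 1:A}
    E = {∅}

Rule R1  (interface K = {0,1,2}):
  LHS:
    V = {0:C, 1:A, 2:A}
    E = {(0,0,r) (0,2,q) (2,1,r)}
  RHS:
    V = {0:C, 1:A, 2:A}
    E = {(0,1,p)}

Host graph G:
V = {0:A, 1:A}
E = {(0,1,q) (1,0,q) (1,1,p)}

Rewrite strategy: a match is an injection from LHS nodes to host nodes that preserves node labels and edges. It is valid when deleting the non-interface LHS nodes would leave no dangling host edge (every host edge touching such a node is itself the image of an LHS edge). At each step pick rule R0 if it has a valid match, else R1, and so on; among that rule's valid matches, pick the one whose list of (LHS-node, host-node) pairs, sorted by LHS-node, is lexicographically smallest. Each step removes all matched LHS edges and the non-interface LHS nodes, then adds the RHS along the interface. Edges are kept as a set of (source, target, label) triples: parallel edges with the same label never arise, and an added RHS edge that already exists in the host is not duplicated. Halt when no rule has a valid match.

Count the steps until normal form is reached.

start.  V:2 E:3  edges: 0-q->1 1-q->0 1-p->1
1. fire R0 via {0↦0, 1↦1}  →  V:2 E:2  edges: 0-q->1 1-p->1
2. fire R0 via {0↦1, 1↦0}  →  V:2 E:1  edges: 1-p->1
final graph: no rule applies after step 2

Answer: 2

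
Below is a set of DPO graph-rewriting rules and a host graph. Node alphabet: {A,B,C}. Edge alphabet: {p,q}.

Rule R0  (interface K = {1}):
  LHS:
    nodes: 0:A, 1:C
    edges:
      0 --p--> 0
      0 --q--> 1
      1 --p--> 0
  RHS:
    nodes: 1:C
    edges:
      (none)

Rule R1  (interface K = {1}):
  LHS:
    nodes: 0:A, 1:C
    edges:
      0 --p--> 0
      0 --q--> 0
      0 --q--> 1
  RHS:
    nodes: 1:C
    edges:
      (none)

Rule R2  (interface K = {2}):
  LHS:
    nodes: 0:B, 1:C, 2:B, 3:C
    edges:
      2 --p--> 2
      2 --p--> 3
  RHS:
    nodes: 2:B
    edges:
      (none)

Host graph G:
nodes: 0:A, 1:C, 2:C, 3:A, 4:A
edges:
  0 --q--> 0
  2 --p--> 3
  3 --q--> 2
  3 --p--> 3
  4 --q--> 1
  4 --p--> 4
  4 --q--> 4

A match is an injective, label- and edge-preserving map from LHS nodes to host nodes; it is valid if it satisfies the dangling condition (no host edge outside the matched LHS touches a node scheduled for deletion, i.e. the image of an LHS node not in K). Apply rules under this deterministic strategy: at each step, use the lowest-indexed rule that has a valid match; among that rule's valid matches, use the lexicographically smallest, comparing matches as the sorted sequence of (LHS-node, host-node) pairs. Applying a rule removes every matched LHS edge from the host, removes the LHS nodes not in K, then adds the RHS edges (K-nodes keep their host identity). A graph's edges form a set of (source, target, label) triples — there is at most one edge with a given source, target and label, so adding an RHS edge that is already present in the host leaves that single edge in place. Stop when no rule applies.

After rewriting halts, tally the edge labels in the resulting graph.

Answer: q:1

Steps:
[0] host  ⇒  5 nodes, 7 edges  {0-q->0 2-p->3 3-q->2 3-p->3 4-q->1 4-p->4 4-q->4}
[1] R0 @ {0↦3, 1↦2}  ⇒  4 nodes, 4 edges  {0-q->0 4-q->1 4-p->4 4-q->4}
[2] R1 @ {0↦4, 1↦1}  ⇒  3 nodes, 1 edges  {0-q->0}
final graph: no rule applies after step 2
NF edges: [(0, 0, 'q')]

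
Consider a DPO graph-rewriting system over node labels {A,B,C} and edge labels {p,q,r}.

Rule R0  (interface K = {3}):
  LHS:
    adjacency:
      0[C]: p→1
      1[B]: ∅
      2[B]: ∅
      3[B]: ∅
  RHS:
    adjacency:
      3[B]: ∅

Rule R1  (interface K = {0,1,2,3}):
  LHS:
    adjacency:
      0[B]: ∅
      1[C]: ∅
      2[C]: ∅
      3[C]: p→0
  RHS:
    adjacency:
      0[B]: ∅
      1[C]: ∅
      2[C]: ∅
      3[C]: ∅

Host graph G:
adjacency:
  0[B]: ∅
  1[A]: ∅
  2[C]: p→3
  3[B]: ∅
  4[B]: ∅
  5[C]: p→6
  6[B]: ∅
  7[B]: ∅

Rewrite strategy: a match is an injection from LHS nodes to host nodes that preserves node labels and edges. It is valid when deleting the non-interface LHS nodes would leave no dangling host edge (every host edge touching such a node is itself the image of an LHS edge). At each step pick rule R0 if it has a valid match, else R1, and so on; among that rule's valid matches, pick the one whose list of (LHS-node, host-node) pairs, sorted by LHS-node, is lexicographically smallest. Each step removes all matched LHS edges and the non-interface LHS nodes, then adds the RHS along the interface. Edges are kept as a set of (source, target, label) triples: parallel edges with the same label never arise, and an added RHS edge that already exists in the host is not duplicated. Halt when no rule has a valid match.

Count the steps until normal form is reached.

Answer: 2

Derivation:
start.  V:8 E:2  edges: 2-p->3 5-p->6
1. fire R0 via {0↦2, 1↦3, 2↦0, 3↦4}  →  V:5 E:1  edges: 5-p->6
2. fire R0 via {0↦5, 1↦6, 2↦4, 3↦7}  →  V:2 E:0  edges: ∅
halt: no rule applies after step 2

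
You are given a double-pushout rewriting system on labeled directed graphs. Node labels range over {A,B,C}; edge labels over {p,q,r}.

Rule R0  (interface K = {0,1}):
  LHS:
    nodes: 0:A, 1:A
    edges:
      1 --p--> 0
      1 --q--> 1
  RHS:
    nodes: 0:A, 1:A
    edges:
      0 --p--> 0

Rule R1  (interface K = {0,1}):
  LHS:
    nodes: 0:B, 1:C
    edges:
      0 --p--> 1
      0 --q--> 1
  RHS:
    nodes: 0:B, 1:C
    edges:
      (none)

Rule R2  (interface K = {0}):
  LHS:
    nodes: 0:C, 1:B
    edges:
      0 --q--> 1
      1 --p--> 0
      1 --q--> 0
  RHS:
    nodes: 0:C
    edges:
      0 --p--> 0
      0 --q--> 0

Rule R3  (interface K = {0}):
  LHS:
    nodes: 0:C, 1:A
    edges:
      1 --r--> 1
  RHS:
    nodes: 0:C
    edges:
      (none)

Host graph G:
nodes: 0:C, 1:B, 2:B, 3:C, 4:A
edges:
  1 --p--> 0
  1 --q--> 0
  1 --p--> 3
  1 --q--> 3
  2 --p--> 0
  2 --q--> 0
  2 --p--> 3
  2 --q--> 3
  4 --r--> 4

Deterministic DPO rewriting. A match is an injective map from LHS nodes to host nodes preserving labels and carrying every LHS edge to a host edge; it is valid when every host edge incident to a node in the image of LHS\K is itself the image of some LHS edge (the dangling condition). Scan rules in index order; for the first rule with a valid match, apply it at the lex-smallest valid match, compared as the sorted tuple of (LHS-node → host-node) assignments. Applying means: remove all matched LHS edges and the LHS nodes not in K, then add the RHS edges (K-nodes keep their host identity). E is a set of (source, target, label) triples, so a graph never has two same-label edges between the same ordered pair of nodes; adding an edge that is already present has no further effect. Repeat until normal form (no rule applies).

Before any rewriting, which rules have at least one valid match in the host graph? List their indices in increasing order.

Answer: [R1,R3]

Rewrite trace:
R0: no valid match — LHS pattern not found
R1: 4 valid matches — {0↦1, 1↦0}, {0↦1, 1↦3}, {0↦2, 1↦0} (+1 more)
R2: no valid match — LHS pattern not found
R3: 2 valid matches — {0↦0, 1↦4}, {0↦3, 1↦4}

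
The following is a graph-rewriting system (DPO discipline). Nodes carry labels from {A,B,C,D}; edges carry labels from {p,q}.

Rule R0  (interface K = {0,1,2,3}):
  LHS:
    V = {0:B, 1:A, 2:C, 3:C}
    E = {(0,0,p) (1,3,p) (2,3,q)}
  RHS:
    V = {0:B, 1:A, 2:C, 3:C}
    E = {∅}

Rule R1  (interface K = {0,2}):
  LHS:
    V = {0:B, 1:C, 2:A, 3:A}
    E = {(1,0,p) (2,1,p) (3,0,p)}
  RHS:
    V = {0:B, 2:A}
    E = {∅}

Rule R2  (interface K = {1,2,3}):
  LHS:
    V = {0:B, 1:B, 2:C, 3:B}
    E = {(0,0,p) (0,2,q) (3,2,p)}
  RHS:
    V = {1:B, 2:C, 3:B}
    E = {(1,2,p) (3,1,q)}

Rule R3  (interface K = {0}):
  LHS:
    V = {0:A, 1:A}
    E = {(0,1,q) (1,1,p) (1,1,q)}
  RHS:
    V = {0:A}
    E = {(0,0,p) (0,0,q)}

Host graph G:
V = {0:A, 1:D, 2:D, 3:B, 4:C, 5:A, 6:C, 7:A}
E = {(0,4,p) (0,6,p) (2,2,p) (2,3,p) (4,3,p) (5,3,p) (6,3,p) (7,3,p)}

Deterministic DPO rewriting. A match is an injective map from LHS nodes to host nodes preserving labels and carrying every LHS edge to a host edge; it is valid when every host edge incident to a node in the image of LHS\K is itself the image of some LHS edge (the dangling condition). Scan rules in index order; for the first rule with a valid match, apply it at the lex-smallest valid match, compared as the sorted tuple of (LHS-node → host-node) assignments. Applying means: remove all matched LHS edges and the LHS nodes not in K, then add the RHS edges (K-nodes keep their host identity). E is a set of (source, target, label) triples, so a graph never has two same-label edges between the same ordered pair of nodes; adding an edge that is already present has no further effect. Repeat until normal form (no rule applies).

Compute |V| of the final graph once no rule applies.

[0] host  ⇒  8 nodes, 8 edges  {0-p->4 0-p->6 2-p->2 2-p->3 4-p->3 5-p->3 6-p->3 7-p->3}
[1] R1 @ {0↦3, 1↦4, 2↦0, 3↦5}  ⇒  6 nodes, 5 edges  {0-p->6 2-p->2 2-p->3 6-p->3 7-p->3}
[2] R1 @ {0↦3, 1↦6, 2↦0, 3↦7}  ⇒  4 nodes, 2 edges  {2-p->2 2-p->3}
halt: no rule applies after step 2
NF nodes: {0:A, 1:D, 2:D, 3:B}

Answer: 4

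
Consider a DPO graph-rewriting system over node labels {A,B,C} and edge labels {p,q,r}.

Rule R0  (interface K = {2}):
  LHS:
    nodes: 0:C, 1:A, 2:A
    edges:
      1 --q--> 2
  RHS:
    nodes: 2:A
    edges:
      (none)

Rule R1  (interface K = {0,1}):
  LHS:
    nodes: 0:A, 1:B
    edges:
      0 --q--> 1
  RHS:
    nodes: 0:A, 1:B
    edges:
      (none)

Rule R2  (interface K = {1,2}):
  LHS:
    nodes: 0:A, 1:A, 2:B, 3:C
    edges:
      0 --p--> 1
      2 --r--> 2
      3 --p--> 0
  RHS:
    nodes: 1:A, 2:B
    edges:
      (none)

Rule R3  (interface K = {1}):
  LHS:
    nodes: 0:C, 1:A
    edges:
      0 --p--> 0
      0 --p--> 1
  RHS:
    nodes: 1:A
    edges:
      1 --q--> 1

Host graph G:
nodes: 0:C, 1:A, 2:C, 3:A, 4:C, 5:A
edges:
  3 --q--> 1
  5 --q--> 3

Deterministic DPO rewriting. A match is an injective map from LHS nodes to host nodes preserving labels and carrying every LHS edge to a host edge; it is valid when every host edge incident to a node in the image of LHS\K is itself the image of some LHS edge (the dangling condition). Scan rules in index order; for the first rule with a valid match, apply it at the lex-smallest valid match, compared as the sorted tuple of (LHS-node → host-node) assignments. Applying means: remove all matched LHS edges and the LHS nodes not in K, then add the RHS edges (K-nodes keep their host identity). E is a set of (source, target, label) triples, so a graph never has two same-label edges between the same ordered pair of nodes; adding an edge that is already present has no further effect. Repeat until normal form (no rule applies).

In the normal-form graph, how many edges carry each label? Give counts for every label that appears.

start.  V:6 E:2  edges: 3-q->1 5-q->3
1. fire R0 via {0↦0, 1↦5, 2↦3}  →  V:4 E:1  edges: 3-q->1
2. fire R0 via {0↦2, 1↦3, 2↦1}  →  V:2 E:0  edges: ∅
halt: no rule applies after step 2
NF edges: []

Answer: (no edges)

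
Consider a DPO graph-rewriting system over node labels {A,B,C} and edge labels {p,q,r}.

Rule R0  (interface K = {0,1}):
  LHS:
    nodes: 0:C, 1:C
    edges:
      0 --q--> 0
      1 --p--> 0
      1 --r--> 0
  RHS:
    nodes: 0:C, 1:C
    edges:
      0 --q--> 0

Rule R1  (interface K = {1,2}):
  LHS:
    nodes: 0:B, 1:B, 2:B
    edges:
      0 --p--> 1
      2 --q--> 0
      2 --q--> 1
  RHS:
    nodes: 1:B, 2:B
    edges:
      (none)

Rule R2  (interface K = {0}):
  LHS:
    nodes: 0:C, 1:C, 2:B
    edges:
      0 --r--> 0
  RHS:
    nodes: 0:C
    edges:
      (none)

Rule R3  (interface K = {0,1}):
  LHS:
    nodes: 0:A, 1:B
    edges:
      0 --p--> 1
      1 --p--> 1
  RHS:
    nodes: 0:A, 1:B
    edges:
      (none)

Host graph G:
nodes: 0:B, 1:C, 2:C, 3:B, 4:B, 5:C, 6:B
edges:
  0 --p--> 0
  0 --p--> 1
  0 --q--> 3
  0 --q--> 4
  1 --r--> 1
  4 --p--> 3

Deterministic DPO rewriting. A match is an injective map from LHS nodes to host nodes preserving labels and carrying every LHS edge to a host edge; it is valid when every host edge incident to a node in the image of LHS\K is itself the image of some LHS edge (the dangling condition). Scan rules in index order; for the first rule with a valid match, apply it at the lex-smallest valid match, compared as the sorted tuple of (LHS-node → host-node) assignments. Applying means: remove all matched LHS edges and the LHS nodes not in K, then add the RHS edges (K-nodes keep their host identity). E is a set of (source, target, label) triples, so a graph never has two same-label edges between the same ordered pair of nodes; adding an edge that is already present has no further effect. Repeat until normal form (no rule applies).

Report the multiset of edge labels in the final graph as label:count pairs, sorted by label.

initial: |V|=7 |E|=6  E = 0-p->0 0-p->1 0-q->3 0-q->4 1-r->1 4-p->3
step 1: apply R1 at {0↦4, 1↦3, 2↦0}  → |V|=6 |E|=3  E = 0-p->0 0-p->1 1-r->1
step 2: apply R2 at {0↦1, 1↦2, 2↦3}  → |V|=4 |E|=2  E = 0-p->0 0-p->1
final graph: no rule applies after step 2
NF edges: [(0, 0, 'p'), (0, 1, 'p')]

Answer: p:2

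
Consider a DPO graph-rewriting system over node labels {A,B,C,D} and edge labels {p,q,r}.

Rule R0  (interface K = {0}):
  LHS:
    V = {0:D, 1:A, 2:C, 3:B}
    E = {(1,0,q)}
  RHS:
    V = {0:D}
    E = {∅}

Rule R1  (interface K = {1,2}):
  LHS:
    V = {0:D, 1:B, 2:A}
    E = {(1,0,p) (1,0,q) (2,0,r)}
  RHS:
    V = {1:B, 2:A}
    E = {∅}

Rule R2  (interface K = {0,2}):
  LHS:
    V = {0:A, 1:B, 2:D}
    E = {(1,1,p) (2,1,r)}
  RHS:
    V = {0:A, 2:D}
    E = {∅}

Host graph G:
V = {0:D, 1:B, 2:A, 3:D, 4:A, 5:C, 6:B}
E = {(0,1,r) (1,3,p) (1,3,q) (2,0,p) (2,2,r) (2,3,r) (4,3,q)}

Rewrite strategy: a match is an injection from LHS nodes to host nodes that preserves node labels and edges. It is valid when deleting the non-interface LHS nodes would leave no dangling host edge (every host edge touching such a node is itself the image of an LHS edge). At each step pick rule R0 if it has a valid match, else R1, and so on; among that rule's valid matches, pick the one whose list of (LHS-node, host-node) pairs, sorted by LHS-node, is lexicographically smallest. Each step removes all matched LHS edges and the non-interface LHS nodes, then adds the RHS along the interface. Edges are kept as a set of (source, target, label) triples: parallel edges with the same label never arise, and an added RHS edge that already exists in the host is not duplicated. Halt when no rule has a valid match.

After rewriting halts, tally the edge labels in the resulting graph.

Answer: p:1 r:2

Steps:
start.  V:7 E:7  edges: 0-r->1 1-p->3 1-q->3 2-p->0 2-r->2 2-r->3 4-q->3
1. fire R0 via {0↦3, 1↦4, 2↦5, 3↦6}  →  V:4 E:6  edges: 0-r->1 1-p->3 1-q->3 2-p->0 2-r->2 2-r->3
2. fire R1 via {0↦3, 1↦1, 2↦2}  →  V:3 E:3  edges: 0-r->1 2-p->0 2-r->2
halt: no rule applies after step 2
NF edges: [(0, 1, 'r'), (2, 0, 'p'), (2, 2, 'r')]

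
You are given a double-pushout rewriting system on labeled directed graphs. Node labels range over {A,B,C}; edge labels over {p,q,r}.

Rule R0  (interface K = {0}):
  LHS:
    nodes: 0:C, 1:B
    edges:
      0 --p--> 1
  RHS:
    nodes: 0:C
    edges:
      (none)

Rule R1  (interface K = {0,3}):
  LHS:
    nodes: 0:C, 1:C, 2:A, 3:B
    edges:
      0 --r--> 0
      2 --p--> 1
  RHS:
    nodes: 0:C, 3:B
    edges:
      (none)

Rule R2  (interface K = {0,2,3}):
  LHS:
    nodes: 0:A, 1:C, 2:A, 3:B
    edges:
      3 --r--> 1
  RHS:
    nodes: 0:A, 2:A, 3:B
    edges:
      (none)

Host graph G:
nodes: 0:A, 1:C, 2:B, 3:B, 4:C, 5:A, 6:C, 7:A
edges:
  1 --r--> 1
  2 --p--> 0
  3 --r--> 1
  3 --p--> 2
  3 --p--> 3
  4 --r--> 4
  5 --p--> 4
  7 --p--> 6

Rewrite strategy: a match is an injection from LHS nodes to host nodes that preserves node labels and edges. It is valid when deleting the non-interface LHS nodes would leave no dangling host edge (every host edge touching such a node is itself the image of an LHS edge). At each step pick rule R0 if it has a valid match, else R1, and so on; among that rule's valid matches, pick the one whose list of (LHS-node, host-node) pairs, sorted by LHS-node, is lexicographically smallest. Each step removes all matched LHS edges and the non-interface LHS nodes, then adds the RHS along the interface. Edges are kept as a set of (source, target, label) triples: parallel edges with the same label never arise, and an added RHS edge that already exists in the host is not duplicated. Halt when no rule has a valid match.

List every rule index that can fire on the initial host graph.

R0: no valid match — LHS pattern not found
R1: 4 valid matches — {0↦1, 1↦6, 2↦7, 3↦2}, {0↦1, 1↦6, 2↦7, 3↦3}, {0↦4, 1↦6, 2↦7, 3↦2} (+1 more)
R2: no valid match — 6 raw matches, all fail dangling condition

Answer: [R1]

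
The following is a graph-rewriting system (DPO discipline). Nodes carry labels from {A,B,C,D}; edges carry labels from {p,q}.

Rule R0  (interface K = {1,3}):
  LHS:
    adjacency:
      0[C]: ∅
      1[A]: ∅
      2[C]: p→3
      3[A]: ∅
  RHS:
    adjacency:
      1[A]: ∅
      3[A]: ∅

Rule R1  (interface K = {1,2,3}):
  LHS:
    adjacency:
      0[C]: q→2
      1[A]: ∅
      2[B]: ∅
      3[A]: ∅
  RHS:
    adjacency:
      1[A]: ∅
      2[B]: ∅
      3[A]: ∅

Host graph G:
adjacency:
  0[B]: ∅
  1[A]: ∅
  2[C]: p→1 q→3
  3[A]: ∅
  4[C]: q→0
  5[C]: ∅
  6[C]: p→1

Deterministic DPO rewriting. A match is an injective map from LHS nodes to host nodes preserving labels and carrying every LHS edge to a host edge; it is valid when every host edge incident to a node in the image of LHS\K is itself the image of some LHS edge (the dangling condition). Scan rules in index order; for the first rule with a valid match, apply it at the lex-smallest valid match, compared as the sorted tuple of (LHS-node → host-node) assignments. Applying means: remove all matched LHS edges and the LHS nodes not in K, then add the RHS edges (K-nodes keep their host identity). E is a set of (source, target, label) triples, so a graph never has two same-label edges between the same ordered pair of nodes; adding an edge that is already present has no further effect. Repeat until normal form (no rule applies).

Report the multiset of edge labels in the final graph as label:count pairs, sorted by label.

Answer: p:1 q:1

Steps:
[0] host  ⇒  7 nodes, 4 edges  {2-p->1 2-q->3 4-q->0 6-p->1}
[1] R0 @ {0↦5, 1↦3, 2↦6, 3↦1}  ⇒  5 nodes, 3 edges  {2-p->1 2-q->3 4-q->0}
[2] R1 @ {0↦4, 1↦1, 2↦0, 3↦3}  ⇒  4 nodes, 2 edges  {2-p->1 2-q->3}
halt: no rule applies after step 2
NF edges: [(2, 1, 'p'), (2, 3, 'q')]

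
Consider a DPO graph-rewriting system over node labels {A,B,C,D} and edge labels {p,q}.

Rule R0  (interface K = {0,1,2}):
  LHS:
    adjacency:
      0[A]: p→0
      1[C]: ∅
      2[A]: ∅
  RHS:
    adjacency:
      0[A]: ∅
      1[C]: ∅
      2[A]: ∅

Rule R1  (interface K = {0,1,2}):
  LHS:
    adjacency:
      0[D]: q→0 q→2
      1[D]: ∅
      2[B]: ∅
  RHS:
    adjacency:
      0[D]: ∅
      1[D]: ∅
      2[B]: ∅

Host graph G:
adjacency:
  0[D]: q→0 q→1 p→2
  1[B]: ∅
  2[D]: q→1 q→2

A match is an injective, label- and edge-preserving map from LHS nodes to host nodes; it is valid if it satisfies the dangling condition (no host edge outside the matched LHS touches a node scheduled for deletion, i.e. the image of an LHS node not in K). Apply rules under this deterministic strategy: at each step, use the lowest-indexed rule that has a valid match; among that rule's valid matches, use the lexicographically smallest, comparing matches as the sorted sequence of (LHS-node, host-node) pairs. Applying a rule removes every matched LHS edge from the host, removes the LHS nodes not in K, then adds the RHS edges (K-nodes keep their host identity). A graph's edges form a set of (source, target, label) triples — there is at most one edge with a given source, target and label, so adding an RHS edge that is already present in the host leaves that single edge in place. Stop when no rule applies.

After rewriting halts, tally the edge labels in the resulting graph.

Answer: p:1

Rewrite trace:
initial: |V|=3 |E|=5  E = 0-q->0 0-q->1 0-p->2 2-q->1 2-q->2
step 1: apply R1 at {0↦0, 1↦2, 2↦1}  → |V|=3 |E|=3  E = 0-p->2 2-q->1 2-q->2
step 2: apply R1 at {0↦2, 1↦0, 2↦1}  → |V|=3 |E|=1  E = 0-p->2
normal form: no rule applies after step 2
NF edges: [(0, 2, 'p')]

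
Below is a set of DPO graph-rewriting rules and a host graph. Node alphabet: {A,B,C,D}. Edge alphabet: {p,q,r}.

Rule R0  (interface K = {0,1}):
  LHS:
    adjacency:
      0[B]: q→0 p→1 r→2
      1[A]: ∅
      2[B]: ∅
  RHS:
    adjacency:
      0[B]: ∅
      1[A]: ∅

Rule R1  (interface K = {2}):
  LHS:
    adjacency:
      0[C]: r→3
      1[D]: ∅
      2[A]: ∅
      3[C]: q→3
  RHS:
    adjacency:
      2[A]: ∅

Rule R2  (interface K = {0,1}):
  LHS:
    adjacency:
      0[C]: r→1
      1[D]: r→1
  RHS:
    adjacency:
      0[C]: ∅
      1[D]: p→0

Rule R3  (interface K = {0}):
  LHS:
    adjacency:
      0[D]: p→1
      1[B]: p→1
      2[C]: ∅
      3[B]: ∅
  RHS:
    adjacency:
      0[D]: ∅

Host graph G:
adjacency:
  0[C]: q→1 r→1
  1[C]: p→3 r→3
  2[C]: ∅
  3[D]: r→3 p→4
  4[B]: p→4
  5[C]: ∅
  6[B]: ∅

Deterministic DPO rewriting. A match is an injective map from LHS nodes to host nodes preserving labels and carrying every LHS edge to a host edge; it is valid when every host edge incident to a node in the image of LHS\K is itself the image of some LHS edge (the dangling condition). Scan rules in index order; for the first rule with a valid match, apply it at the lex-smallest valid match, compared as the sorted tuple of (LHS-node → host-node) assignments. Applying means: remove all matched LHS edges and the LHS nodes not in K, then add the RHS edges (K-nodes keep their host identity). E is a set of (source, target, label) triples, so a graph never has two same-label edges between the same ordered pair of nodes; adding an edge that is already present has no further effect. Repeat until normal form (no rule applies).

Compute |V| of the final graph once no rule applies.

Answer: 4

Derivation:
[0] host  ⇒  7 nodes, 7 edges  {0-q->1 0-r->1 1-p->3 1-r->3 3-r->3 3-p->4 4-p->4}
[1] R2 @ {0↦1, 1↦3}  ⇒  7 nodes, 6 edges  {0-q->1 0-r->1 1-p->3 3-p->1 3-p->4 4-p->4}
[2] R3 @ {0↦3, 1↦4, 2↦2, 3↦6}  ⇒  4 nodes, 4 edges  {0-q->1 0-r->1 1-p->3 3-p->1}
halt: no rule applies after step 2
NF nodes: {0:C, 1:C, 3:D, 5:C}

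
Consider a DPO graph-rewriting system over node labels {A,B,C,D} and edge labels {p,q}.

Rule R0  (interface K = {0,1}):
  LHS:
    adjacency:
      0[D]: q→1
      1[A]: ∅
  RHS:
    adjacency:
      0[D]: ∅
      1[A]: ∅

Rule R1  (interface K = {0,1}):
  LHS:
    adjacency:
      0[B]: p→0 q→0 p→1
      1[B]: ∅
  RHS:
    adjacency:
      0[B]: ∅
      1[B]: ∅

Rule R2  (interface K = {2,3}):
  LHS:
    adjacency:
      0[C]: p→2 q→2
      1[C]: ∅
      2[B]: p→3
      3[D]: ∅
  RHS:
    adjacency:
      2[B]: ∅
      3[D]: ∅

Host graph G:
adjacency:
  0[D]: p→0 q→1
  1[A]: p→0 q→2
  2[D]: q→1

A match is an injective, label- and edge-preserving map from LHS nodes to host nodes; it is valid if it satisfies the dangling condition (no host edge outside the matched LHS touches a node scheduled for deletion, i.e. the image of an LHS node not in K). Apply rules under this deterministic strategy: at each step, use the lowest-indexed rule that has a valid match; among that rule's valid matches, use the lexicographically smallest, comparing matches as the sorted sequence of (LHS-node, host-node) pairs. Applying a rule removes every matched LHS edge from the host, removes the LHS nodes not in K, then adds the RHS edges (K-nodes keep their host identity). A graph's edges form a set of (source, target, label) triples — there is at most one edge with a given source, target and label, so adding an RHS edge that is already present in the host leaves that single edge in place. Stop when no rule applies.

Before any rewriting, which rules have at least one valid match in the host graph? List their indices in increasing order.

R0: 2 valid matches — {0↦0, 1↦1}, {0↦2, 1↦1}
R1: no valid match — LHS pattern not found
R2: no valid match — LHS pattern not found

Answer: [R0]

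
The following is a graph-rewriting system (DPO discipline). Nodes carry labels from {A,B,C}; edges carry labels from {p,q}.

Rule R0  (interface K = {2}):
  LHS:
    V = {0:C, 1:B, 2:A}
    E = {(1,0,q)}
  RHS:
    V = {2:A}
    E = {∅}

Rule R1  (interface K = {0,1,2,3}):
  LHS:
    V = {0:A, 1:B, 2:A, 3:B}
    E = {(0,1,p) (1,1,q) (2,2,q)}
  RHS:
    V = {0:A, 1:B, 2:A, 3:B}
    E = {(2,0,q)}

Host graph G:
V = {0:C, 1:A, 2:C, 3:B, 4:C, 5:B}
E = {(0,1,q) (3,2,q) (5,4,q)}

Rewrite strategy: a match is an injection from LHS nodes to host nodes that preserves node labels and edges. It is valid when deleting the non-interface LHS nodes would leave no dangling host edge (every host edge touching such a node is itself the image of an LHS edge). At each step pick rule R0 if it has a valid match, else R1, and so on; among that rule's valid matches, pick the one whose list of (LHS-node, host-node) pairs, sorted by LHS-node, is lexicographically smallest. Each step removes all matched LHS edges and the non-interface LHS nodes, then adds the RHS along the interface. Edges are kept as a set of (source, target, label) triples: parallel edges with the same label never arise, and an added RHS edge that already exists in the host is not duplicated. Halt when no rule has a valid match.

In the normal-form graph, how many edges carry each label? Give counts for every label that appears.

start.  V:6 E:3  edges: 0-q->1 3-q->2 5-q->4
1. fire R0 via {0↦2, 1↦3, 2↦1}  →  V:4 E:2  edges: 0-q->1 5-q->4
2. fire R0 via {0↦4, 1↦5, 2↦1}  →  V:2 E:1  edges: 0-q->1
halt: no rule applies after step 2
NF edges: [(0, 1, 'q')]

Answer: q:1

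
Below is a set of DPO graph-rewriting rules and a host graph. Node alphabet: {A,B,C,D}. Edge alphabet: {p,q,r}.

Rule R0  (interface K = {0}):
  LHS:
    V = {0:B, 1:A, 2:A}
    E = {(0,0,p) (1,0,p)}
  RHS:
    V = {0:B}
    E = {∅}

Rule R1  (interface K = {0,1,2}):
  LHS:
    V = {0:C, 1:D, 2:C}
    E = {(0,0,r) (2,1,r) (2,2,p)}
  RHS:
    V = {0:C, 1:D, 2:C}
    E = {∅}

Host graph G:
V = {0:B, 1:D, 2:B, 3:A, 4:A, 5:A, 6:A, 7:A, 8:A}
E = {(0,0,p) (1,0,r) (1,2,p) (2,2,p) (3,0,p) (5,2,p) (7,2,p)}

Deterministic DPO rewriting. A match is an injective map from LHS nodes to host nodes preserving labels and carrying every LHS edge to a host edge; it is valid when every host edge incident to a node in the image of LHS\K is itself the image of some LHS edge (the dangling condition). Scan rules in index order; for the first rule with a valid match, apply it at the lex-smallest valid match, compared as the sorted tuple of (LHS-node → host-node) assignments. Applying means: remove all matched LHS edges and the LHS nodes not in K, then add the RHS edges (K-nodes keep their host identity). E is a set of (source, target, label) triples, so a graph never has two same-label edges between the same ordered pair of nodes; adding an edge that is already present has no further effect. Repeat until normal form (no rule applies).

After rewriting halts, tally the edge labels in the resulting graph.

start.  V:9 E:7  edges: 0-p->0 1-r->0 1-p->2 2-p->2 3-p->0 5-p->2 7-p->2
1. fire R0 via {0↦0, 1↦3, 2↦4}  →  V:7 E:5  edges: 1-r->0 1-p->2 2-p->2 5-p->2 7-p->2
2. fire R0 via {0↦2, 1↦5, 2↦6}  →  V:5 E:3  edges: 1-r->0 1-p->2 7-p->2
normal form: no rule applies after step 2
NF edges: [(1, 0, 'r'), (1, 2, 'p'), (7, 2, 'p')]

Answer: p:2 r:1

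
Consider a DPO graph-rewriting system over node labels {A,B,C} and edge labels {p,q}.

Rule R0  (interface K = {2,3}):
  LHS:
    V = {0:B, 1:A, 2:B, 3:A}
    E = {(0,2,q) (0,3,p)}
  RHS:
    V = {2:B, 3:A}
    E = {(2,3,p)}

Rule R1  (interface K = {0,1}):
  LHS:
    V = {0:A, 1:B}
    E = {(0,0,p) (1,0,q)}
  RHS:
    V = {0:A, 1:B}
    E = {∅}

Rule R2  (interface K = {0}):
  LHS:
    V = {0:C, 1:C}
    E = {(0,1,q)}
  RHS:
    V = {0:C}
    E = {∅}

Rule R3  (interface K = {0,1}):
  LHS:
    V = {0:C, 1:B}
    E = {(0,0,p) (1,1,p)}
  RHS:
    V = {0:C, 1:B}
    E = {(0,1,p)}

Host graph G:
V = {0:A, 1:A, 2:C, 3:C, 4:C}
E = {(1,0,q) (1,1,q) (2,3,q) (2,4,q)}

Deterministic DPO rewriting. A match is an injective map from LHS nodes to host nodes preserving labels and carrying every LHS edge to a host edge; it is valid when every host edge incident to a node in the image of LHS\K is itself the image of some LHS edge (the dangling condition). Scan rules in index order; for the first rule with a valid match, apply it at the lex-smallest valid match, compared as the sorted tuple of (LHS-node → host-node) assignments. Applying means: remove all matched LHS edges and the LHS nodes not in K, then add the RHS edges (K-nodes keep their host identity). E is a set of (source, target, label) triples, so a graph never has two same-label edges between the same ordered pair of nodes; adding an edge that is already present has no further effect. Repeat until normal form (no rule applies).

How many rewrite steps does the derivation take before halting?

Answer: 2

Steps:
[0] host  ⇒  5 nodes, 4 edges  {1-q->0 1-q->1 2-q->3 2-q->4}
[1] R2 @ {0↦2, 1↦3}  ⇒  4 nodes, 3 edges  {1-q->0 1-q->1 2-q->4}
[2] R2 @ {0↦2, 1↦4}  ⇒  3 nodes, 2 edges  {1-q->0 1-q->1}
final graph: no rule applies after step 2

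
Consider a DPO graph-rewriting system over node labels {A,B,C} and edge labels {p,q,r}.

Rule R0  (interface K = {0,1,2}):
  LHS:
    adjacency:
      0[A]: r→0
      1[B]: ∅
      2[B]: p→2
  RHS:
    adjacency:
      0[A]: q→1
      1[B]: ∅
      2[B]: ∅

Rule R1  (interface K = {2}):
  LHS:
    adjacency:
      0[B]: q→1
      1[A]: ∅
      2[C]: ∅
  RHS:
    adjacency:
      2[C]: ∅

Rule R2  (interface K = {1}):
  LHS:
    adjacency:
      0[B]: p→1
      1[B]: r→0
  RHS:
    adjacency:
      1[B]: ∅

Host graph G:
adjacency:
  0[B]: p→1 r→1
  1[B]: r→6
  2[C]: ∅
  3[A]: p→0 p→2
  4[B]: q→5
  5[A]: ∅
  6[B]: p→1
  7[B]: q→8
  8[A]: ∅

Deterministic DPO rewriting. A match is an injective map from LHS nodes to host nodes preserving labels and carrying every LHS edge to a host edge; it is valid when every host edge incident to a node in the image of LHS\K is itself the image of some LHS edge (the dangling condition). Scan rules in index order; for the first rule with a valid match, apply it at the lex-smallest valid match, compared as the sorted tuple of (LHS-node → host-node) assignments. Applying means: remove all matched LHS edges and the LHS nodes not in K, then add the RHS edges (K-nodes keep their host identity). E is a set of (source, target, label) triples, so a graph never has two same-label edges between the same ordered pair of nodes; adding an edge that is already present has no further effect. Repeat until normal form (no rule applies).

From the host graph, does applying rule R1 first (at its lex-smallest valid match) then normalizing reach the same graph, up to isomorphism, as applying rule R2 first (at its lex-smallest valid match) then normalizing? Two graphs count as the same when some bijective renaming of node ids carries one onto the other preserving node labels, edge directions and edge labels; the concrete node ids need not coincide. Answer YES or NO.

Answer: YES

Derivation:
branch R1-first: apply at {0↦4, 1↦5, 2↦2} → |E|=7, then 2 more step(s) → NF |V|=4 |E|=4 V={0:B, 1:B, 2:C, 3:A} E=0-p->1 0-r->1 3-p->0 3-p->2
branch R2-first: apply at {0↦6, 1↦1} → |E|=6, then 2 more step(s) → NF |V|=4 |E|=4 V={0:B, 1:B, 2:C, 3:A} E=0-p->1 0-r->1 3-p->0 3-p->2
graphs isomorphic (equal up to label-preserving node renaming)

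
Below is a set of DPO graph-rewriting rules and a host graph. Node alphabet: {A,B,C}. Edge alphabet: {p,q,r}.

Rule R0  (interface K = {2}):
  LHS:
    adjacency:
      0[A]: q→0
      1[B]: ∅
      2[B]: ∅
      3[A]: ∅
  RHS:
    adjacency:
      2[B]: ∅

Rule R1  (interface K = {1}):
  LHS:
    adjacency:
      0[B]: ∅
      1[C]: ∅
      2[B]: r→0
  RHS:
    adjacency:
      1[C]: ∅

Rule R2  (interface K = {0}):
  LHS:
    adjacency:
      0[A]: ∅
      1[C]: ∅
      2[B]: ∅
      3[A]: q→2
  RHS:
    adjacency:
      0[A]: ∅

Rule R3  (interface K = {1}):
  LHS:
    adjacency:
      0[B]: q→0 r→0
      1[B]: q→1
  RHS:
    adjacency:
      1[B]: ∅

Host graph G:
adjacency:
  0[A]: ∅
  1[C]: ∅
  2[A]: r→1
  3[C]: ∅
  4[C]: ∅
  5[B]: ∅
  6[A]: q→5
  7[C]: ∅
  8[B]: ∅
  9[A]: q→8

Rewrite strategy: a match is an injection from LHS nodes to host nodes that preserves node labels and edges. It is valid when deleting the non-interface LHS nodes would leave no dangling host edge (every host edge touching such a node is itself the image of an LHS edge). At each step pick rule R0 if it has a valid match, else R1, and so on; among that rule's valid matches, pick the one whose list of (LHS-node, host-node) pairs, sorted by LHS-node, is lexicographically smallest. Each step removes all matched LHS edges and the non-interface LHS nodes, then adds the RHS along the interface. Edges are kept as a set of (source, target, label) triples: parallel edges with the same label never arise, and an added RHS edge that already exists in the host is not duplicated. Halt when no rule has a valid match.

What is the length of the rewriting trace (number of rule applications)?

Answer: 2

Steps:
initial: |V|=10 |E|=3  E = 2-r->1 6-q->5 9-q->8
step 1: apply R2 at {0↦0, 1↦3, 2↦5, 3↦6}  → |V|=7 |E|=2  E = 2-r->1 9-q->8
step 2: apply R2 at {0↦0, 1↦4, 2↦8, 3↦9}  → |V|=4 |E|=1  E = 2-r->1
final graph: no rule applies after step 2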